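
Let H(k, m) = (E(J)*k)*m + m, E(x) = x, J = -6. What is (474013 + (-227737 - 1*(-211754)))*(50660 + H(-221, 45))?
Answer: 50555061250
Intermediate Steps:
H(k, m) = m - 6*k*m (H(k, m) = (-6*k)*m + m = -6*k*m + m = m - 6*k*m)
(474013 + (-227737 - 1*(-211754)))*(50660 + H(-221, 45)) = (474013 + (-227737 - 1*(-211754)))*(50660 + 45*(1 - 6*(-221))) = (474013 + (-227737 + 211754))*(50660 + 45*(1 + 1326)) = (474013 - 15983)*(50660 + 45*1327) = 458030*(50660 + 59715) = 458030*110375 = 50555061250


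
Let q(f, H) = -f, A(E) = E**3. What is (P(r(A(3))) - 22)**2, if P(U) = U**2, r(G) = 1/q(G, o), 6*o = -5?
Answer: 257185369/531441 ≈ 483.94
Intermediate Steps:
o = -5/6 (o = (1/6)*(-5) = -5/6 ≈ -0.83333)
r(G) = -1/G (r(G) = 1/(-G) = 1*(-1/G) = -1/G)
(P(r(A(3))) - 22)**2 = ((-1/(3**3))**2 - 22)**2 = ((-1/27)**2 - 22)**2 = (1/729 - 22)**2 = (-16037/729)**2 = 257185369/531441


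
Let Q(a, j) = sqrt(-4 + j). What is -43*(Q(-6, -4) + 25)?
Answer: -1075 - 86*I*sqrt(2) ≈ -1075.0 - 121.62*I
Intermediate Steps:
-43*(Q(-6, -4) + 25) = -43*(sqrt(-4 - 4) + 25) = -43*(sqrt(-8) + 25) = -43*(2*I*sqrt(2) + 25) = -43*(25 + 2*I*sqrt(2)) = -1075 - 86*I*sqrt(2)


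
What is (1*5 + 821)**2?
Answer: 682276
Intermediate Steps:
(1*5 + 821)**2 = (5 + 821)**2 = 826**2 = 682276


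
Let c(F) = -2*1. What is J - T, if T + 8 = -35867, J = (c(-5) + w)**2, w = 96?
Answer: 44711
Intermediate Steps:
c(F) = -2
J = 8836 (J = (-2 + 96)**2 = 94**2 = 8836)
T = -35875 (T = -8 - 35867 = -35875)
J - T = 8836 - 1*(-35875) = 8836 + 35875 = 44711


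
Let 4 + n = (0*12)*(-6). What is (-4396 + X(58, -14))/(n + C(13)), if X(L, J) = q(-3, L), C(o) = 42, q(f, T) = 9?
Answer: -4387/38 ≈ -115.45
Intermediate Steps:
X(L, J) = 9
n = -4 (n = -4 + (0*12)*(-6) = -4 + 0*(-6) = -4 + 0 = -4)
(-4396 + X(58, -14))/(n + C(13)) = (-4396 + 9)/(-4 + 42) = -4387/38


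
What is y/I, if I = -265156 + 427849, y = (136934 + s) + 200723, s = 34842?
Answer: 372499/162693 ≈ 2.2896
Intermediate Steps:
y = 372499 (y = (136934 + 34842) + 200723 = 171776 + 200723 = 372499)
I = 162693
y/I = 372499/162693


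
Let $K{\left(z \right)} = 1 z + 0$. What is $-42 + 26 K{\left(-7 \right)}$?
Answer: $-224$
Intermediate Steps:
$K{\left(z \right)} = z$ ($K{\left(z \right)} = z + 0 = z$)
$-42 + 26 K{\left(-7 \right)} = -42 + 26 \left(-7\right) = -42 - 182 = -224$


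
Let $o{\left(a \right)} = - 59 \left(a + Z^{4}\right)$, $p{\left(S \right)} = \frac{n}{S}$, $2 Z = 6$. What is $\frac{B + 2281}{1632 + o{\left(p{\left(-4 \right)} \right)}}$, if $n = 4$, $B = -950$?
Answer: $- \frac{1331}{3088} \approx -0.43102$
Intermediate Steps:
$Z = 3$ ($Z = \frac{1}{2} \cdot 6 = 3$)
$p{\left(S \right)} = \frac{4}{S}$
$o{\left(a \right)} = -4779 - 59 a$ ($o{\left(a \right)} = - 59 \left(a + 3^{4}\right) = - 59 \left(a + 81\right) = - 59 \left(81 + a\right) = -4779 - 59 a$)
$\frac{B + 2281}{1632 + o{\left(p{\left(-4 \right)} \right)}} = \frac{-950 + 2281}{1632 - \left(4779 + 59 \frac{4}{-4}\right)} = \frac{1331}{1632 - \left(4779 + 59 \cdot 4 \left(- \frac{1}{4}\right)\right)} = \frac{1331}{1632 - 4720} = \frac{1331}{-3088} = 1331 \left(- \frac{1}{3088}\right) = - \frac{1331}{3088}$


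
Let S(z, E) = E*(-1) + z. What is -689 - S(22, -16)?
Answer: -727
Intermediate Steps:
S(z, E) = z - E (S(z, E) = -E + z = z - E)
-689 - S(22, -16) = -689 - (22 - 1*(-16)) = -689 - (22 + 16) = -689 - 1*38 = -689 - 38 = -727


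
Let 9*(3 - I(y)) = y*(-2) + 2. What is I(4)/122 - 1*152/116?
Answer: -13589/10614 ≈ -1.2803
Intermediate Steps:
I(y) = 25/9 + 2*y/9 (I(y) = 3 - (y*(-2) + 2)/9 = 3 - (-2*y + 2)/9 = 3 - (2 - 2*y)/9 = 3 + (-2/9 + 2*y/9) = 25/9 + 2*y/9)
I(4)/122 - 1*152/116 = (25/9 + (2/9)*4)/122 - 1*152/116 = (25/9 + 8/9)*(1/122) - 152*1/116 = (11/3)*(1/122) - 38/29 = 11/366 - 38/29 = -13589/10614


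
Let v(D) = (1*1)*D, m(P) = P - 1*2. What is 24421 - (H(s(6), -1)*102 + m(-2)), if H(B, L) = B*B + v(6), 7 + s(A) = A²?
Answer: -61969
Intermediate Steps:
m(P) = -2 + P (m(P) = P - 2 = -2 + P)
v(D) = D (v(D) = 1*D = D)
s(A) = -7 + A²
H(B, L) = 6 + B² (H(B, L) = B*B + 6 = B² + 6 = 6 + B²)
24421 - (H(s(6), -1)*102 + m(-2)) = 24421 - ((6 + (-7 + 6²)²)*102 + (-2 - 2)) = 24421 - ((6 + (-7 + 36)²)*102 - 4) = 24421 - ((6 + 29²)*102 - 4) = 24421 - ((6 + 841)*102 - 4) = 24421 - (847*102 - 4) = 24421 - (86394 - 4) = 24421 - 1*86390 = 24421 - 86390 = -61969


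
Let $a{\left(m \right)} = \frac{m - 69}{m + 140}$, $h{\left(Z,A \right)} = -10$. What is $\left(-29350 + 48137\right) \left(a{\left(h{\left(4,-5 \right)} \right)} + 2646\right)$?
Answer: $\frac{6460868087}{130} \approx 4.9699 \cdot 10^{7}$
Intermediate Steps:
$a{\left(m \right)} = \frac{-69 + m}{140 + m}$
$\left(-29350 + 48137\right) \left(a{\left(h{\left(4,-5 \right)} \right)} + 2646\right) = \left(-29350 + 48137\right) \left(\frac{-69 - 10}{140 - 10} + 2646\right) = 18787 \left(\frac{1}{130} \left(-79\right) + 2646\right) = 18787 \left(- \frac{79}{130} + 2646\right) = 18787 \cdot \frac{343901}{130} = \frac{6460868087}{130}$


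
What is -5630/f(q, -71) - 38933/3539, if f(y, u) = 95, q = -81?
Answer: -4724641/67241 ≈ -70.264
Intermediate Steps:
-5630/f(q, -71) - 38933/3539 = -5630/95 - 38933/3539 = -5630*1/95 - 38933*1/3539 = -1126/19 - 38933/3539 = -4724641/67241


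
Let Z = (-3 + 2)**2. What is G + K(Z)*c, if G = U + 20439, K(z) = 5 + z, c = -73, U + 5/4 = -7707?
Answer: 49171/4 ≈ 12293.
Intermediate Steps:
U = -30833/4 (U = -5/4 - 7707 = -30833/4 ≈ -7708.3)
Z = 1 (Z = (-1)**2 = 1)
G = 50923/4 (G = -30833/4 + 20439 = 50923/4 ≈ 12731.)
G + K(Z)*c = 50923/4 + (5 + 1)*(-73) = 50923/4 + 6*(-73) = 50923/4 - 438 = 49171/4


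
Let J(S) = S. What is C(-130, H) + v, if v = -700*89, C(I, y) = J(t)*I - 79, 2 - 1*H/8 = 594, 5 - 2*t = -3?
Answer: -62899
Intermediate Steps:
t = 4 (t = 5/2 - ½*(-3) = 5/2 + 3/2 = 4)
H = -4736 (H = 16 - 8*594 = 16 - 4752 = -4736)
C(I, y) = -79 + 4*I (C(I, y) = 4*I - 79 = -79 + 4*I)
v = -62300
C(-130, H) + v = (-79 + 4*(-130)) - 62300 = (-79 - 520) - 62300 = -599 - 62300 = -62899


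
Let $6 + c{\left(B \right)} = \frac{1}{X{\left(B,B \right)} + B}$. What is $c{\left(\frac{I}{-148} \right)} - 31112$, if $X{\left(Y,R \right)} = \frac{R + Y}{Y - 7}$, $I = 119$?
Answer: $- \frac{454440574}{14603} \approx -31120.0$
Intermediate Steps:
$X{\left(Y,R \right)} = \frac{R + Y}{-7 + Y}$
$c{\left(B \right)} = -6 + \frac{1}{B + \frac{2 B}{-7 + B}}$ ($c{\left(B \right)} = -6 + \frac{1}{\frac{B + B}{-7 + B} + B} = -6 + \frac{1}{\frac{2 B}{-7 + B} + B} = -6 + \frac{1}{B + \frac{2 B}{-7 + B}}$)
$c{\left(\frac{I}{-148} \right)} - 31112 = \frac{-7 - 6 \left(\frac{119}{-148}\right)^{2} + 31 \frac{119}{-148}}{\frac{119}{-148} \left(-5 + \frac{119}{-148}\right)} - 31112 = \frac{-7 - 6 \left(119 \left(- \frac{1}{148}\right)\right)^{2} + 31 \cdot 119 \left(- \frac{1}{148}\right)}{119 \left(- \frac{1}{148}\right) \left(-5 + 119 \left(- \frac{1}{148}\right)\right)} - 31112 = \frac{-7 - 6 \left(- \frac{119}{148}\right)^{2} + 31 \left(- \frac{119}{148}\right)}{\left(- \frac{119}{148}\right) \left(-5 - \frac{119}{148}\right)} - 31112 = - \frac{148 \left(-7 - \frac{42483}{10952} - \frac{3689}{148}\right)}{119 \left(- \frac{859}{148}\right)} - 31112 = \left(- \frac{148}{119}\right) \left(- \frac{148}{859}\right) \left(-7 - \frac{42483}{10952} - \frac{3689}{148}\right) - 31112 = \left(- \frac{148}{119}\right) \left(- \frac{148}{859}\right) \left(- \frac{392133}{10952}\right) - 31112 = - \frac{112038}{14603} - 31112 = - \frac{454440574}{14603}$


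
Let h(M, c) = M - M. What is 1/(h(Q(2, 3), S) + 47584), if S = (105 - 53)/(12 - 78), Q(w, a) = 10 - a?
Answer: 1/47584 ≈ 2.1015e-5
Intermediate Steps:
S = -26/33 (S = 52/(-66) = 52*(-1/66) = -26/33 ≈ -0.78788)
h(M, c) = 0
1/(h(Q(2, 3), S) + 47584) = 1/(0 + 47584) = 1/47584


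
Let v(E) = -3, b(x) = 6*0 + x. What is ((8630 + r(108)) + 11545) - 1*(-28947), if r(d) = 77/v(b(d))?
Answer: 147289/3 ≈ 49096.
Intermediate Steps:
b(x) = x (b(x) = 0 + x = x)
r(d) = -77/3 (r(d) = 77/(-3) = 77*(-⅓) = -77/3)
((8630 + r(108)) + 11545) - 1*(-28947) = ((8630 - 77/3) + 11545) - 1*(-28947) = (25813/3 + 11545) + 28947 = 60448/3 + 28947 = 147289/3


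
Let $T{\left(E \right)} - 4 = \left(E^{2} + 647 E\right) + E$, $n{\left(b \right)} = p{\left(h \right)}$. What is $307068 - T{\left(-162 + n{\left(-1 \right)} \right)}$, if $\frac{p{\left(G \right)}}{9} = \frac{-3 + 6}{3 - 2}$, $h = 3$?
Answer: $376319$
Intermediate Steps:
$p{\left(G \right)} = 27$ ($p{\left(G \right)} = 9 \frac{-3 + 6}{3 - 2} = 9 \cdot \frac{3}{1} = 9 \cdot 3 \cdot 1 = 9 \cdot 3 = 27$)
$n{\left(b \right)} = 27$
$T{\left(E \right)} = 4 + E^{2} + 648 E$ ($T{\left(E \right)} = 4 + \left(\left(E^{2} + 647 E\right) + E\right) = 4 + \left(E^{2} + 648 E\right) = 4 + E^{2} + 648 E$)
$307068 - T{\left(-162 + n{\left(-1 \right)} \right)} = 307068 - \left(4 + \left(-162 + 27\right)^{2} + 648 \left(-162 + 27\right)\right) = 307068 - \left(4 + \left(-135\right)^{2} + 648 \left(-135\right)\right) = 307068 - \left(4 + 18225 - 87480\right) = 307068 - -69251 = 307068 + 69251 = 376319$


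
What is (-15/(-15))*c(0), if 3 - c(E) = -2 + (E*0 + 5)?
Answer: 0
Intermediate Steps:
c(E) = 0 (c(E) = 3 - (-2 + (E*0 + 5)) = 3 - (-2 + (0 + 5)) = 3 - (-2 + 5) = 3 - 1*3 = 3 - 3 = 0)
(-15/(-15))*c(0) = -15/(-15)*0 = -15*(-1/15)*0 = 1*0 = 0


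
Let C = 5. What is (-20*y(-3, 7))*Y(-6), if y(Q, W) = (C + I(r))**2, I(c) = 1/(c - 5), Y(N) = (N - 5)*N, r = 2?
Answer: -86240/3 ≈ -28747.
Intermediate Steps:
Y(N) = N*(-5 + N) (Y(N) = (-5 + N)*N = N*(-5 + N))
I(c) = 1/(-5 + c)
y(Q, W) = 196/9 (y(Q, W) = (5 + 1/(-5 + 2))**2 = (5 + 1/(-3))**2 = (5 - 1/3)**2 = (14/3)**2 = 196/9)
(-20*y(-3, 7))*Y(-6) = (-20*196/9)*(-6*(-5 - 6)) = -(-7840)*(-11)/3 = -3920/9*66 = -86240/3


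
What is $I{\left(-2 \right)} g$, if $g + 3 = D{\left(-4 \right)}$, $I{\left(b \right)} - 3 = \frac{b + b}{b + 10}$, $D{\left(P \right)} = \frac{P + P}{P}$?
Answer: $- \frac{5}{2} \approx -2.5$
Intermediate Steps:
$D{\left(P \right)} = 2$ ($D{\left(P \right)} = \frac{2 P}{P} = 2$)
$I{\left(b \right)} = 3 + \frac{2 b}{10 + b}$ ($I{\left(b \right)} = 3 + \frac{b + b}{b + 10} = 3 + \frac{2 b}{10 + b}$)
$g = -1$ ($g = -3 + 2 = -1$)
$I{\left(-2 \right)} g = \frac{5 \left(6 - 2\right)}{10 - 2} \left(-1\right) = 5 \cdot \frac{1}{8} \cdot 4 \left(-1\right) = \frac{5}{2} \left(-1\right) = - \frac{5}{2}$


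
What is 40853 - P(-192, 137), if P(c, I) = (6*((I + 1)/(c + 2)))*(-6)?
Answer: 3878551/95 ≈ 40827.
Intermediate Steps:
P(c, I) = -36*(1 + I)/(2 + c) (P(c, I) = (6*((1 + I)/(2 + c)))*(-6) = (6*(1 + I)/(2 + c))*(-6) = -36*(1 + I)/(2 + c))
40853 - P(-192, 137) = 40853 - 36*(-1 - 1*137)/(2 - 192) = 40853 - 36*(-1 - 137)/(-190) = 40853 - 36*(-1)*(-138)/190 = 40853 - 1*2484/95 = 40853 - 2484/95 = 3878551/95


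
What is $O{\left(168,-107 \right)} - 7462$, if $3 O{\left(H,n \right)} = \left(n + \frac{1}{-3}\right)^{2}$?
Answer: $- \frac{97790}{27} \approx -3621.9$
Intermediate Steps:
$O{\left(H,n \right)} = \frac{\left(- \frac{1}{3} + n\right)^{2}}{3}$ ($O{\left(H,n \right)} = \frac{\left(n + \frac{1}{-3}\right)^{2}}{3} = \frac{\left(n - \frac{1}{3}\right)^{2}}{3} = \frac{\left(- \frac{1}{3} + n\right)^{2}}{3}$)
$O{\left(168,-107 \right)} - 7462 = \frac{\left(-1 + 3 \left(-107\right)\right)^{2}}{27} - 7462 = \frac{\left(-1 - 321\right)^{2}}{27} - 7462 = \frac{\left(-322\right)^{2}}{27} - 7462 = \frac{1}{27} \cdot 103684 - 7462 = \frac{103684}{27} - 7462 = - \frac{97790}{27}$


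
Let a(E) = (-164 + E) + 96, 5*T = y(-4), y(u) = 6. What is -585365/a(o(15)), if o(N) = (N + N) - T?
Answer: 2926825/196 ≈ 14933.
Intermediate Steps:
T = 6/5 (T = (⅕)*6 = 6/5 ≈ 1.2000)
o(N) = -6/5 + 2*N (o(N) = (N + N) - 1*6/5 = 2*N - 6/5 = -6/5 + 2*N)
a(E) = -68 + E
-585365/a(o(15)) = -585365/(-68 + (-6/5 + 2*15)) = -585365/(-68 + (-6/5 + 30)) = -585365/(-68 + 144/5) = -585365/(-196/5) = -585365*(-5/196) = 2926825/196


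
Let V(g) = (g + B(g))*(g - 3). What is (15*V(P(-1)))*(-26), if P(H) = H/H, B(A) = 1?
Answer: 1560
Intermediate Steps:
P(H) = 1
V(g) = (1 + g)*(-3 + g) (V(g) = (g + 1)*(g - 3) = (1 + g)*(-3 + g))
(15*V(P(-1)))*(-26) = (15*(-3 + 1² - 2*1))*(-26) = (15*(-3 + 1 - 2))*(-26) = (15*(-4))*(-26) = -60*(-26) = 1560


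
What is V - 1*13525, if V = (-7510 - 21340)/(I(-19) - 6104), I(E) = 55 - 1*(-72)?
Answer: -80810075/5977 ≈ -13520.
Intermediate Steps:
I(E) = 127 (I(E) = 55 + 72 = 127)
V = 28850/5977 (V = (-7510 - 21340)/(127 - 6104) = -28850/(-5977) = -28850*(-1/5977) = 28850/5977 ≈ 4.8268)
V - 1*13525 = 28850/5977 - 1*13525 = 28850/5977 - 13525 = -80810075/5977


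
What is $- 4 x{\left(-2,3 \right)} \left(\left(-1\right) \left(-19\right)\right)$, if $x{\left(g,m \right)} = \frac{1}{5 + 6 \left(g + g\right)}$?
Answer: $4$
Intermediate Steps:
$x{\left(g,m \right)} = \frac{1}{5 + 12 g}$ ($x{\left(g,m \right)} = \frac{1}{5 + 6 \cdot 2 g} = \frac{1}{5 + 12 g}$)
$- 4 x{\left(-2,3 \right)} \left(\left(-1\right) \left(-19\right)\right) = - \frac{4}{5 + 12 \left(-2\right)} \left(\left(-1\right) \left(-19\right)\right) = - \frac{4}{5 - 24} \cdot 19 = - \frac{4}{-19} \cdot 19 = \left(-4\right) \left(- \frac{1}{19}\right) 19 = \frac{4}{19} \cdot 19 = 4$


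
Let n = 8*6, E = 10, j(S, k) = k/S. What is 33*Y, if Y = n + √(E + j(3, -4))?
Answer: 1584 + 11*√78 ≈ 1681.1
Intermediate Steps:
n = 48
Y = 48 + √78/3 (Y = 48 + √(10 - 4/3) = 48 + √(26/3) = 48 + √78/3 ≈ 50.944)
33*Y = 33*(48 + √78/3) = 1584 + 11*√78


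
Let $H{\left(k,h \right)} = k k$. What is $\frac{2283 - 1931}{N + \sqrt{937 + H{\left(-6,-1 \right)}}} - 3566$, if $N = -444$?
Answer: $- \frac{63606686}{17833} - \frac{32 \sqrt{973}}{17833} \approx -3566.9$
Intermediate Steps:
$H{\left(k,h \right)} = k^{2}$
$\frac{2283 - 1931}{N + \sqrt{937 + H{\left(-6,-1 \right)}}} - 3566 = \frac{2283 - 1931}{-444 + \sqrt{937 + \left(-6\right)^{2}}} - 3566 = \frac{352}{-444 + \sqrt{937 + 36}} - 3566 = \frac{352}{-444 + \sqrt{973}} - 3566 = -3566 + \frac{352}{-444 + \sqrt{973}}$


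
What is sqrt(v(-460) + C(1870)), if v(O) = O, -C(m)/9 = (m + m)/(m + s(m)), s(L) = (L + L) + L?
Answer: I*sqrt(1858)/2 ≈ 21.552*I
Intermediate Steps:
s(L) = 3*L (s(L) = 2*L + L = 3*L)
C(m) = -9/2 (C(m) = -9*(m + m)/(m + 3*m) = -9*2*m/(4*m) = -9*2*m*1/(4*m) = -9*1/2 = -9/2)
sqrt(v(-460) + C(1870)) = sqrt(-460 - 9/2) = sqrt(-929/2) = I*sqrt(1858)/2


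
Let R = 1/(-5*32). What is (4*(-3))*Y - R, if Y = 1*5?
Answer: -9599/160 ≈ -59.994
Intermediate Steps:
Y = 5
R = -1/160 (R = 1/(-160) = -1/160 ≈ -0.0062500)
(4*(-3))*Y - R = (4*(-3))*5 - 1*(-1/160) = -12*5 + 1/160 = -60 + 1/160 = -9599/160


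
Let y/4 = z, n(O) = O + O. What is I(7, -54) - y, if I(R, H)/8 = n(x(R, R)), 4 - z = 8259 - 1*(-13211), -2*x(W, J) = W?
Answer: 85808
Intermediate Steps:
x(W, J) = -W/2
n(O) = 2*O
z = -21466 (z = 4 - (8259 - 1*(-13211)) = 4 - (8259 + 13211) = 4 - 1*21470 = 4 - 21470 = -21466)
I(R, H) = -8*R (I(R, H) = 8*(2*(-R/2)) = 8*(-R) = -8*R)
y = -85864 (y = 4*(-21466) = -85864)
I(7, -54) - y = -8*7 - 1*(-85864) = -56 + 85864 = 85808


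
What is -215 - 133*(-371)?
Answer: 49128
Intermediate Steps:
-215 - 133*(-371) = -215 + 49343 = 49128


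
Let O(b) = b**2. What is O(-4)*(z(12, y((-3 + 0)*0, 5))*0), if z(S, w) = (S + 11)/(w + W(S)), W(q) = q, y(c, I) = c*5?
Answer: 0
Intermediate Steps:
y(c, I) = 5*c
z(S, w) = (11 + S)/(S + w) (z(S, w) = (S + 11)/(w + S) = (11 + S)/(S + w))
O(-4)*(z(12, y((-3 + 0)*0, 5))*0) = (-4)**2*(((11 + 12)/(12 + 5*((-3 + 0)*0)))*0) = 16*((23/(12 + 5*(-3*0)))*0) = 16*((23/(12 + 5*0))*0) = 16*((23/(12 + 0))*0) = 16*((23/12)*0) = 16*0 = 0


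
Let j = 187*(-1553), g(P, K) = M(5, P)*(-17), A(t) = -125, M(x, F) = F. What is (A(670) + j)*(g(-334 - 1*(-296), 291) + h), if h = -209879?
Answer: 60789718888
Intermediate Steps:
g(P, K) = -17*P (g(P, K) = P*(-17) = -17*P)
j = -290411
(A(670) + j)*(g(-334 - 1*(-296), 291) + h) = (-125 - 290411)*(-17*(-334 - 1*(-296)) - 209879) = -290536*(-17*(-334 + 296) - 209879) = -290536*(-17*(-38) - 209879) = -290536*(646 - 209879) = -290536*(-209233) = 60789718888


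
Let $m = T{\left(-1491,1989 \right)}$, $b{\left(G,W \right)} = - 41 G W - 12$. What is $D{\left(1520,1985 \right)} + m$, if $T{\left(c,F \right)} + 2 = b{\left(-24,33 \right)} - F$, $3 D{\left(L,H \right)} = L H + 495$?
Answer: $\frac{3109102}{3} \approx 1.0364 \cdot 10^{6}$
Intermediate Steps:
$b{\left(G,W \right)} = -12 - 41 G W$ ($b{\left(G,W \right)} = - 41 G W - 12 = -12 - 41 G W$)
$D{\left(L,H \right)} = 165 + \frac{H L}{3}$ ($D{\left(L,H \right)} = \frac{L H + 495}{3} = \frac{H L + 495}{3} = \frac{495 + H L}{3} = 165 + \frac{H L}{3}$)
$T{\left(c,F \right)} = 32458 - F$ ($T{\left(c,F \right)} = -2 - \left(12 - 32472 + F\right) = -2 - \left(-32460 + F\right) = 32458 - F$)
$m = 30469$ ($m = 32458 - 1989 = 30469$)
$D{\left(1520,1985 \right)} + m = \left(165 + \frac{1}{3} \cdot 1985 \cdot 1520\right) + 30469 = \left(165 + \frac{3017200}{3}\right) + 30469 = \frac{3017695}{3} + 30469 = \frac{3109102}{3}$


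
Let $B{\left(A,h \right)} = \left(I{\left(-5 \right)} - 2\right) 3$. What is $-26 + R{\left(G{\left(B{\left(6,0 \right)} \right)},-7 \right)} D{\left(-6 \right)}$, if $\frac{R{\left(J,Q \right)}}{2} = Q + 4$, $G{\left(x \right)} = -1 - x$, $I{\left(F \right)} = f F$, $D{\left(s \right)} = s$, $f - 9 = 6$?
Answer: $10$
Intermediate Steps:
$f = 15$ ($f = 9 + 6 = 15$)
$I{\left(F \right)} = 15 F$
$B{\left(A,h \right)} = -231$ ($B{\left(A,h \right)} = \left(15 \left(-5\right) - 2\right) 3 = \left(-75 - 2\right) 3 = \left(-77\right) 3 = -231$)
$R{\left(J,Q \right)} = 8 + 2 Q$ ($R{\left(J,Q \right)} = 2 \left(Q + 4\right) = 2 \left(4 + Q\right) = 8 + 2 Q$)
$-26 + R{\left(G{\left(B{\left(6,0 \right)} \right)},-7 \right)} D{\left(-6 \right)} = -26 + \left(8 + 2 \left(-7\right)\right) \left(-6\right) = -26 + \left(8 - 14\right) \left(-6\right) = -26 - -36 = -26 + 36 = 10$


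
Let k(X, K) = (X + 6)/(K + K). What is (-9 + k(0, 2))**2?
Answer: 225/4 ≈ 56.250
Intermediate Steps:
k(X, K) = (6 + X)/(2*K) (k(X, K) = (6 + X)/((2*K)) = (6 + X)*(1/(2*K)) = (6 + X)/(2*K))
(-9 + k(0, 2))**2 = (-9 + (1/2)*(6 + 0)/2)**2 = (-9 + (1/2)*(1/2)*6)**2 = (-9 + 3/2)**2 = (-15/2)**2 = 225/4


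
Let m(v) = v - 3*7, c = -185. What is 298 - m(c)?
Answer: 504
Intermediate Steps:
m(v) = -21 + v (m(v) = v - 21 = -21 + v)
298 - m(c) = 298 - (-21 - 185) = 298 - 1*(-206) = 298 + 206 = 504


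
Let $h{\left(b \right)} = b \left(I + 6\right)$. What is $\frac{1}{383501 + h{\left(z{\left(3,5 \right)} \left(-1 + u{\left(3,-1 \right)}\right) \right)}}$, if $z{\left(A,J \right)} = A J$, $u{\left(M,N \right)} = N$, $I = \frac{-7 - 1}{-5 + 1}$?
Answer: $\frac{1}{383261} \approx 2.6092 \cdot 10^{-6}$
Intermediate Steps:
$I = 2$ ($I = - \frac{8}{-4} = \left(-8\right) \left(- \frac{1}{4}\right) = 2$)
$h{\left(b \right)} = 8 b$ ($h{\left(b \right)} = b \left(2 + 6\right) = b 8 = 8 b$)
$\frac{1}{383501 + h{\left(z{\left(3,5 \right)} \left(-1 + u{\left(3,-1 \right)}\right) \right)}} = \frac{1}{383501 + 8 \cdot 3 \cdot 5 \left(-1 - 1\right)} = \frac{1}{383501 + 8 \cdot 15 \left(-2\right)} = \frac{1}{383501 + 8 \left(-30\right)} = \frac{1}{383501 - 240} = \frac{1}{383261}$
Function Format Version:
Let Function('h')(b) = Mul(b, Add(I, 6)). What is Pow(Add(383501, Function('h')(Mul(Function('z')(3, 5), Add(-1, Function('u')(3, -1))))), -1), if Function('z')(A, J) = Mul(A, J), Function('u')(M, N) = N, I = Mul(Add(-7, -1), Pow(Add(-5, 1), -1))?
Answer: Rational(1, 383261) ≈ 2.6092e-6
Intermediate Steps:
I = 2 (I = Mul(-8, Pow(-4, -1)) = Mul(-8, Rational(-1, 4)) = 2)
Function('h')(b) = Mul(8, b) (Function('h')(b) = Mul(b, Add(2, 6)) = Mul(b, 8) = Mul(8, b))
Pow(Add(383501, Function('h')(Mul(Function('z')(3, 5), Add(-1, Function('u')(3, -1))))), -1) = Pow(Add(383501, Mul(8, Mul(Mul(3, 5), Add(-1, -1)))), -1) = Pow(Add(383501, Mul(8, Mul(15, -2))), -1) = Pow(Add(383501, Mul(8, -30)), -1) = Pow(Add(383501, -240), -1) = Pow(383261, -1) = Rational(1, 383261)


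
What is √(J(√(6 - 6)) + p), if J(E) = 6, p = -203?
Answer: I*√197 ≈ 14.036*I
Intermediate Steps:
√(J(√(6 - 6)) + p) = √(6 - 203) = √(-197) = I*√197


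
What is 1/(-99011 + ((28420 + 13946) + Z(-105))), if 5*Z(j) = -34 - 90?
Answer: -5/283349 ≈ -1.7646e-5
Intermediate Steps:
Z(j) = -124/5 (Z(j) = (-34 - 90)/5 = (⅕)*(-124) = -124/5)
1/(-99011 + ((28420 + 13946) + Z(-105))) = 1/(-99011 + ((28420 + 13946) - 124/5)) = 1/(-99011 + (42366 - 124/5)) = 1/(-99011 + 211706/5) = 1/(-283349/5) = -5/283349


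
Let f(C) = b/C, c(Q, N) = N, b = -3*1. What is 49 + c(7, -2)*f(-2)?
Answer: 46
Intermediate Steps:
b = -3
f(C) = -3/C
49 + c(7, -2)*f(-2) = 49 - (-6)/(-2) = 49 - (-6)*(-1)/2 = 49 - 2*3/2 = 49 - 3 = 46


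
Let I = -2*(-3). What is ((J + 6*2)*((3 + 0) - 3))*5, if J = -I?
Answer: 0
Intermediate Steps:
I = 6
J = -6 (J = -1*6 = -6)
((J + 6*2)*((3 + 0) - 3))*5 = ((-6 + 6*2)*((3 + 0) - 3))*5 = ((-6 + 12)*(3 - 3))*5 = (6*0)*5 = 0*5 = 0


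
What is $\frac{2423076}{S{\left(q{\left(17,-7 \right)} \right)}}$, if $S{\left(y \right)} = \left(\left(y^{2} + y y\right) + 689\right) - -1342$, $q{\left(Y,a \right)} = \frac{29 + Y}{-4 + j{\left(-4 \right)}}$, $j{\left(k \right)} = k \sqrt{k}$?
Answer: $\frac{484435892376}{399883153} + \frac{10254457632 i}{399883153} \approx 1211.4 + 25.644 i$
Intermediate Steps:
$j{\left(k \right)} = k^{\frac{3}{2}}$
$q{\left(Y,a \right)} = \frac{\left(-4 + 8 i\right) \left(29 + Y\right)}{80}$ ($q{\left(Y,a \right)} = \frac{29 + Y}{-4 + \left(-4\right)^{\frac{3}{2}}} = \frac{29 + Y}{-4 - 8 i} = \left(29 + Y\right) \frac{-4 + 8 i}{80} = \frac{\left(-4 + 8 i\right) \left(29 + Y\right)}{80}$)
$S{\left(y \right)} = 2031 + 2 y^{2}$ ($S{\left(y \right)} = \left(\left(y^{2} + y^{2}\right) + 689\right) + 1342 = \left(2 y^{2} + 689\right) + 1342 = \left(689 + 2 y^{2}\right) + 1342 = 2031 + 2 y^{2}$)
$\frac{2423076}{S{\left(q{\left(17,-7 \right)} \right)}} = \frac{2423076}{2031 + 2 \left(- \frac{\left(1 - 2 i\right) \left(29 + 17\right)}{20}\right)^{2}} = \frac{2423076}{2031 + 2 \left(\left(- \frac{1}{20}\right) \left(1 - 2 i\right) 46\right)^{2}} = \frac{2423076}{2031 + 2 \left(- \frac{23}{10} + \frac{23 i}{5}\right)^{2}}$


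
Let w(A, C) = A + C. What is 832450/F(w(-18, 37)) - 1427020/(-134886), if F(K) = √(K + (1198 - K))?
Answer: 713510/67443 + 416225*√1198/599 ≈ 24061.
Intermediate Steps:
F(K) = √1198
832450/F(w(-18, 37)) - 1427020/(-134886) = 832450/(√1198) - 1427020/(-134886) = 832450*(√1198/1198) - 1427020*(-1/134886) = 416225*√1198/599 + 713510/67443 = 713510/67443 + 416225*√1198/599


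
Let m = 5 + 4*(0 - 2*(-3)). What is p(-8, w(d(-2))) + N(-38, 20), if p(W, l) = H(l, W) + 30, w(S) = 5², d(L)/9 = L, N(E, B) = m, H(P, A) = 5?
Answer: 64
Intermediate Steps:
m = 29 (m = 5 + 4*(0 + 6) = 5 + 4*6 = 5 + 24 = 29)
N(E, B) = 29
d(L) = 9*L
w(S) = 25
p(W, l) = 35 (p(W, l) = 5 + 30 = 35)
p(-8, w(d(-2))) + N(-38, 20) = 35 + 29 = 64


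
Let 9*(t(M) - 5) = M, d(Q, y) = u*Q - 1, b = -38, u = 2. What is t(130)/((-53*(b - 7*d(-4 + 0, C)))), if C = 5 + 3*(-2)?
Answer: -7/477 ≈ -0.014675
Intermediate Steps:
C = -1 (C = 5 - 6 = -1)
d(Q, y) = -1 + 2*Q (d(Q, y) = 2*Q - 1 = -1 + 2*Q)
t(M) = 5 + M/9
t(130)/((-53*(b - 7*d(-4 + 0, C)))) = (5 + (⅑)*130)/((-53*(-38 - 7*(-1 + 2*(-4 + 0))))) = (5 + 130/9)/((-53*(-38 - 7*(-1 + 2*(-4))))) = 175/(9*((-53*(-38 - 7*(-1 - 8))))) = 175/(9*((-53*(-38 - 7*(-9))))) = 175/(9*((-53*(-38 + 63)))) = 175/(9*((-53*25))) = (175/9)/(-1325) = (175/9)*(-1/1325) = -7/477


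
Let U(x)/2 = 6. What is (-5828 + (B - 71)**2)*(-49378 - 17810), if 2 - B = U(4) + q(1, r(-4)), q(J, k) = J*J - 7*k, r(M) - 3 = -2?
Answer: 13639164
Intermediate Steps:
U(x) = 12 (U(x) = 2*6 = 12)
r(M) = 1 (r(M) = 3 - 2 = 1)
q(J, k) = J**2 - 7*k
B = -4 (B = 2 - (12 + (1**2 - 7*1)) = 2 - (12 + (1 - 7)) = 2 - (12 - 6) = 2 - 1*6 = 2 - 6 = -4)
(-5828 + (B - 71)**2)*(-49378 - 17810) = (-5828 + (-4 - 71)**2)*(-49378 - 17810) = (-5828 + (-75)**2)*(-67188) = (-5828 + 5625)*(-67188) = -203*(-67188) = 13639164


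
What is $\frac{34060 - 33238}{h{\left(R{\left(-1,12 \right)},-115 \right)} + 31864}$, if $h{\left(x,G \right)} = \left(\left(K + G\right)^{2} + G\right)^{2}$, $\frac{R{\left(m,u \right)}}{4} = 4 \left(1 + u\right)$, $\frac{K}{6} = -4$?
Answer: $\frac{411}{184451150} \approx 2.2282 \cdot 10^{-6}$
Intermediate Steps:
$K = -24$ ($K = 6 \left(-4\right) = -24$)
$R{\left(m,u \right)} = 16 + 16 u$ ($R{\left(m,u \right)} = 4 \cdot 4 \left(1 + u\right) = 4 \left(4 + 4 u\right) = 16 + 16 u$)
$h{\left(x,G \right)} = \left(G + \left(-24 + G\right)^{2}\right)^{2}$ ($h{\left(x,G \right)} = \left(\left(-24 + G\right)^{2} + G\right)^{2} = \left(G + \left(-24 + G\right)^{2}\right)^{2}$)
$\frac{34060 - 33238}{h{\left(R{\left(-1,12 \right)},-115 \right)} + 31864} = \frac{34060 - 33238}{\left(-115 + \left(-24 - 115\right)^{2}\right)^{2} + 31864} = \frac{822}{\left(-115 + \left(-139\right)^{2}\right)^{2} + 31864} = \frac{822}{\left(-115 + 19321\right)^{2} + 31864} = \frac{822}{19206^{2} + 31864} = \frac{822}{368870436 + 31864} = \frac{822}{368902300} = 822 \cdot \frac{1}{368902300} = \frac{411}{184451150}$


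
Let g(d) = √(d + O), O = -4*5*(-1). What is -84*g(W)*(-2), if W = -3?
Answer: 168*√17 ≈ 692.68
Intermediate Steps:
O = 20 (O = -20*(-1) = 20)
g(d) = √(20 + d) (g(d) = √(d + 20) = √(20 + d))
-84*g(W)*(-2) = -84*√(20 - 3)*(-2) = -84*√17*(-2) = 168*√17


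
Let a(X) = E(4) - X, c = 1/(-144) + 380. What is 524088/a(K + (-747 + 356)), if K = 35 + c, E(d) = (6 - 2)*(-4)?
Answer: -75468672/5759 ≈ -13104.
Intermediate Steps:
E(d) = -16 (E(d) = 4*(-4) = -16)
c = 54719/144 (c = -1/144 + 380 = 54719/144 ≈ 379.99)
K = 59759/144 (K = 35 + 54719/144 = 59759/144 ≈ 414.99)
a(X) = -16 - X
524088/a(K + (-747 + 356)) = 524088/(-16 - (59759/144 + (-747 + 356))) = 524088/(-16 - (59759/144 - 391)) = 524088/(-16 - 1*3455/144) = 524088/(-16 - 3455/144) = 524088/(-5759/144) = 524088*(-144/5759) = -75468672/5759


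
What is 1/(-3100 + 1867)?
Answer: -1/1233 ≈ -0.00081103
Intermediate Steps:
1/(-3100 + 1867) = 1/(-1233) = -1/1233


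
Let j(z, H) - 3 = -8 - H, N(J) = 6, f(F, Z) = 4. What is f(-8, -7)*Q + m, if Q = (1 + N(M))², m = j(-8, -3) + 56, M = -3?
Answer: 250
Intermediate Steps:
j(z, H) = -5 - H (j(z, H) = 3 + (-8 - H) = -5 - H)
m = 54 (m = (-5 - 1*(-3)) + 56 = (-5 + 3) + 56 = -2 + 56 = 54)
Q = 49 (Q = (1 + 6)² = 7² = 49)
f(-8, -7)*Q + m = 4*49 + 54 = 196 + 54 = 250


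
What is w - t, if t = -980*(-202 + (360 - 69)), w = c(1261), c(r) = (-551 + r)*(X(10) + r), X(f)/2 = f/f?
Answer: 983950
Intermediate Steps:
X(f) = 2 (X(f) = 2*(f/f) = 2*1 = 2)
c(r) = (-551 + r)*(2 + r)
w = 896730 (w = -1102 + 1261**2 - 549*1261 = -1102 + 1590121 - 692289 = 896730)
t = -87220 (t = -980*(-202 + 291) = -980*89 = -87220)
w - t = 896730 - 1*(-87220) = 896730 + 87220 = 983950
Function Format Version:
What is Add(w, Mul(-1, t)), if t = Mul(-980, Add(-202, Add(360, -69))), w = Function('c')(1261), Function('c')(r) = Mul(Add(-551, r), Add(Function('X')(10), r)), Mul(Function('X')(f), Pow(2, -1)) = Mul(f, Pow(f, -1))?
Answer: 983950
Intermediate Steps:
Function('X')(f) = 2 (Function('X')(f) = Mul(2, Mul(f, Pow(f, -1))) = Mul(2, 1) = 2)
Function('c')(r) = Mul(Add(-551, r), Add(2, r))
w = 896730 (w = Add(-1102, Pow(1261, 2), Mul(-549, 1261)) = Add(-1102, 1590121, -692289) = 896730)
t = -87220 (t = Mul(-980, Add(-202, 291)) = Mul(-980, 89) = -87220)
Add(w, Mul(-1, t)) = Add(896730, Mul(-1, -87220)) = Add(896730, 87220) = 983950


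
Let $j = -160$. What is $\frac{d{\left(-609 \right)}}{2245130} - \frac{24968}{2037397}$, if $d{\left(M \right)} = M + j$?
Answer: $- \frac{57623164133}{4574221126610} \approx -0.012597$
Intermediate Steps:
$d{\left(M \right)} = -160 + M$ ($d{\left(M \right)} = M - 160 = -160 + M$)
$\frac{d{\left(-609 \right)}}{2245130} - \frac{24968}{2037397} = \frac{-160 - 609}{2245130} - \frac{24968}{2037397} = \left(-769\right) \frac{1}{2245130} - \frac{24968}{2037397} = - \frac{769}{2245130} - \frac{24968}{2037397} = - \frac{57623164133}{4574221126610}$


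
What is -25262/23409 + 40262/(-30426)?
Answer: -16775635/6982767 ≈ -2.4024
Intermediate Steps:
-25262/23409 + 40262/(-30426) = -25262*1/23409 + 40262*(-1/30426) = -1486/1377 - 20131/15213 = -16775635/6982767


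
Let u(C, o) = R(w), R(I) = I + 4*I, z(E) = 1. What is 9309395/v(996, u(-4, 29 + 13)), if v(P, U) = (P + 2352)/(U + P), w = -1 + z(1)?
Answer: 772679785/279 ≈ 2.7695e+6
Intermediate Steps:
w = 0 (w = -1 + 1 = 0)
R(I) = 5*I
u(C, o) = 0 (u(C, o) = 5*0 = 0)
v(P, U) = (2352 + P)/(P + U)
9309395/v(996, u(-4, 29 + 13)) = 9309395/(((2352 + 996)/(996 + 0))) = 9309395/((3348/996)) = 9309395/(((1/996)*3348)) = 9309395/(279/83) = 9309395*(83/279) = 772679785/279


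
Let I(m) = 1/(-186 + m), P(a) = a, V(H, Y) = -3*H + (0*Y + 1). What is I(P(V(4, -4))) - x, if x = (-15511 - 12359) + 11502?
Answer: 3224495/197 ≈ 16368.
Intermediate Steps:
V(H, Y) = 1 - 3*H (V(H, Y) = -3*H + (0 + 1) = -3*H + 1 = 1 - 3*H)
x = -16368 (x = -27870 + 11502 = -16368)
I(P(V(4, -4))) - x = 1/(-186 + (1 - 3*4)) - 1*(-16368) = 1/(-186 + (1 - 12)) + 16368 = 1/(-186 - 11) + 16368 = 1/(-197) + 16368 = -1/197 + 16368 = 3224495/197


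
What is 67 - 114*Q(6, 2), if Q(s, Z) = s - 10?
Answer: 523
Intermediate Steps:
Q(s, Z) = -10 + s
67 - 114*Q(6, 2) = 67 - 114*(-10 + 6) = 67 - 114*(-4) = 67 + 456 = 523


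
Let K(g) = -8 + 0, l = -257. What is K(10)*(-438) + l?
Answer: 3247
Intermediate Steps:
K(g) = -8
K(10)*(-438) + l = -8*(-438) - 257 = 3504 - 257 = 3247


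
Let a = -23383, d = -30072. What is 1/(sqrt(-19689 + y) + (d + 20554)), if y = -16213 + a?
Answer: -9518/90651609 - I*sqrt(59285)/90651609 ≈ -0.000105 - 2.6859e-6*I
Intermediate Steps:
y = -39596 (y = -16213 - 23383 = -39596)
1/(sqrt(-19689 + y) + (d + 20554)) = 1/(sqrt(-19689 - 39596) + (-30072 + 20554)) = 1/(sqrt(-59285) - 9518) = 1/(I*sqrt(59285) - 9518) = 1/(-9518 + I*sqrt(59285))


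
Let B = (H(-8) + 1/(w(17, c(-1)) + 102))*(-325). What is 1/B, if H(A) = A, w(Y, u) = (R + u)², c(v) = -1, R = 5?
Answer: 118/306475 ≈ 0.00038502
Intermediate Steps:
w(Y, u) = (5 + u)²
B = 306475/118 (B = (-8 + 1/((5 - 1)² + 102))*(-325) = (-8 + 1/(4² + 102))*(-325) = (-8 + 1/(16 + 102))*(-325) = (-8 + 1/118)*(-325) = -943/118*(-325) = 306475/118 ≈ 2597.2)
1/B = 1/(306475/118) = 118/306475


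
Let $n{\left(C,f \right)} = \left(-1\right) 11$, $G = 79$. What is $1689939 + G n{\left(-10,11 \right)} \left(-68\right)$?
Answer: $1749031$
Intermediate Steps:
$n{\left(C,f \right)} = -11$
$1689939 + G n{\left(-10,11 \right)} \left(-68\right) = 1689939 + 79 \left(-11\right) \left(-68\right) = 1689939 - -59092 = 1689939 + 59092 = 1749031$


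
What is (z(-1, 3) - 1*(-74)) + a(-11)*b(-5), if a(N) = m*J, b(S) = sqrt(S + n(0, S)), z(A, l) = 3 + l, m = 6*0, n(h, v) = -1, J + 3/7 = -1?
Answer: 80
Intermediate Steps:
J = -10/7 (J = -3/7 - 1 = -10/7 ≈ -1.4286)
m = 0
b(S) = sqrt(-1 + S) (b(S) = sqrt(S - 1) = sqrt(-1 + S))
a(N) = 0 (a(N) = 0*(-10/7) = 0)
(z(-1, 3) - 1*(-74)) + a(-11)*b(-5) = ((3 + 3) - 1*(-74)) + 0*sqrt(-1 - 5) = (6 + 74) + 0*sqrt(-6) = 80 + 0*(I*sqrt(6)) = 80 + 0 = 80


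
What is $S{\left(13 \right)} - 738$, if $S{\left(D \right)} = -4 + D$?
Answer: $-729$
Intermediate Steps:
$S{\left(13 \right)} - 738 = \left(-4 + 13\right) - 738 = 9 - 738 = -729$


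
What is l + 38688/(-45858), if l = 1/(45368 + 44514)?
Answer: -579551493/686968126 ≈ -0.84364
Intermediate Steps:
l = 1/89882 ≈ 1.1126e-5
l + 38688/(-45858) = 1/89882 + 38688/(-45858) = 1/89882 + 38688*(-1/45858) = 1/89882 - 6448/7643 = -579551493/686968126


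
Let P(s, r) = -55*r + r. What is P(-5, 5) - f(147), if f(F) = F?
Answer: -417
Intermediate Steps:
P(s, r) = -54*r
P(-5, 5) - f(147) = -54*5 - 1*147 = -270 - 147 = -417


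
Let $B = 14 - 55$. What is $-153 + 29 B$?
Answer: $-1342$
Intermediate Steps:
$B = -41$ ($B = 14 - 55 = -41$)
$-153 + 29 B = -153 + 29 \left(-41\right) = -153 - 1189 = -1342$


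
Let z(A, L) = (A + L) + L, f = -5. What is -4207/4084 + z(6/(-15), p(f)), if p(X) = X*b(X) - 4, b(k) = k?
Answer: 828437/20420 ≈ 40.570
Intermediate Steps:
p(X) = -4 + X**2 (p(X) = X*X - 4 = X**2 - 4 = -4 + X**2)
z(A, L) = A + 2*L
-4207/4084 + z(6/(-15), p(f)) = -4207/4084 + (6/(-15) + 2*(-4 + (-5)**2)) = -4207*1/4084 + (6*(-1/15) + 2*(-4 + 25)) = -4207/4084 + (-2/5 + 2*21) = -4207/4084 + (-2/5 + 42) = -4207/4084 + 208/5 = 828437/20420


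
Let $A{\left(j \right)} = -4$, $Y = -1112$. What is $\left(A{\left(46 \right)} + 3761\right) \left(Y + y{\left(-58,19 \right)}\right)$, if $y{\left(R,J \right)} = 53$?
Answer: $-3978663$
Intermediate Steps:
$\left(A{\left(46 \right)} + 3761\right) \left(Y + y{\left(-58,19 \right)}\right) = \left(-4 + 3761\right) \left(-1112 + 53\right) = 3757 \left(-1059\right) = -3978663$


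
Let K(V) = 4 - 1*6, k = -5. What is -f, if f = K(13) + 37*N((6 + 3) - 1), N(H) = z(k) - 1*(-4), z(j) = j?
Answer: 39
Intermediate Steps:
K(V) = -2 (K(V) = 4 - 6 = -2)
N(H) = -1 (N(H) = -5 - 1*(-4) = -5 + 4 = -1)
f = -39 (f = -2 + 37*(-1) = -2 - 37 = -39)
-f = -1*(-39) = 39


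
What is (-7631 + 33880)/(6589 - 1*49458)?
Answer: -26249/42869 ≈ -0.61231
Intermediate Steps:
(-7631 + 33880)/(6589 - 1*49458) = 26249/(6589 - 49458) = 26249/(-42869) = 26249*(-1/42869) = -26249/42869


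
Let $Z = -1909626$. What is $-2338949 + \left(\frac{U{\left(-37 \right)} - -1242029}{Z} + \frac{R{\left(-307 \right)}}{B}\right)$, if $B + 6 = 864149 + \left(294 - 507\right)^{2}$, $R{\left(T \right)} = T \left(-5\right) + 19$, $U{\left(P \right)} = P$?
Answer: $- \frac{1015588171234687247}{434206940628} \approx -2.3389 \cdot 10^{6}$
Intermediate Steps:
$R{\left(T \right)} = 19 - 5 T$ ($R{\left(T \right)} = - 5 T + 19 = 19 - 5 T$)
$B = 909512$ ($B = -6 + \left(864149 + \left(294 - 507\right)^{2}\right) = -6 + \left(864149 + \left(-213\right)^{2}\right) = -6 + \left(864149 + 45369\right) = -6 + 909518 = 909512$)
$-2338949 + \left(\frac{U{\left(-37 \right)} - -1242029}{Z} + \frac{R{\left(-307 \right)}}{B}\right) = -2338949 + \left(\frac{-37 - -1242029}{-1909626} + \frac{19 - -1535}{909512}\right) = -2338949 + \left(\left(-37 + 1242029\right) \left(- \frac{1}{1909626}\right) + \left(19 + 1535\right) \frac{1}{909512}\right) = -2338949 + \left(1241992 \left(- \frac{1}{1909626}\right) + 1554 \cdot \frac{1}{909512}\right) = -2338949 + \left(- \frac{620996}{954813} + \frac{777}{454756}\right) = -2338949 - \frac{281659767275}{434206940628} = - \frac{1015588171234687247}{434206940628}$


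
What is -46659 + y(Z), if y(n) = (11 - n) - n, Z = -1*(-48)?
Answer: -46744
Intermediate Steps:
Z = 48
y(n) = 11 - 2*n
-46659 + y(Z) = -46659 + (11 - 2*48) = -46659 + (11 - 96) = -46659 - 85 = -46744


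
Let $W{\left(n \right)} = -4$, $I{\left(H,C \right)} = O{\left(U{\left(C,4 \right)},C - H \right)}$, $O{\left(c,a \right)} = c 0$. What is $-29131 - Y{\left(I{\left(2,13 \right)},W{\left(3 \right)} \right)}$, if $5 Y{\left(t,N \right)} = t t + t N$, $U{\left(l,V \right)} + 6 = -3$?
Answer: $-29131$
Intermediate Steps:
$U{\left(l,V \right)} = -9$ ($U{\left(l,V \right)} = -6 - 3 = -9$)
$O{\left(c,a \right)} = 0$
$I{\left(H,C \right)} = 0$
$Y{\left(t,N \right)} = \frac{t^{2}}{5} + \frac{N t}{5}$ ($Y{\left(t,N \right)} = \frac{t t + t N}{5} = \frac{t^{2} + N t}{5} = \frac{t^{2}}{5} + \frac{N t}{5}$)
$-29131 - Y{\left(I{\left(2,13 \right)},W{\left(3 \right)} \right)} = -29131 - \frac{1}{5} \cdot 0 \left(-4 + 0\right) = -29131 - \frac{1}{5} \cdot 0 \left(-4\right) = -29131 - 0 = -29131 + 0 = -29131$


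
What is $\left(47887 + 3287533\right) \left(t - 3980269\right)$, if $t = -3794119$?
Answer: $-25930849222960$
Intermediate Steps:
$\left(47887 + 3287533\right) \left(t - 3980269\right) = \left(47887 + 3287533\right) \left(-3794119 - 3980269\right) = 3335420 \left(-7774388\right) = -25930849222960$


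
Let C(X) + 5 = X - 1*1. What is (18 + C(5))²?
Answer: 289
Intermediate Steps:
C(X) = -6 + X (C(X) = -5 + (X - 1*1) = -5 + (X - 1) = -5 + (-1 + X) = -6 + X)
(18 + C(5))² = (18 + (-6 + 5))² = (18 - 1)² = 17² = 289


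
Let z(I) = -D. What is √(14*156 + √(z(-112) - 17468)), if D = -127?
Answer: √(2184 + I*√17341) ≈ 46.755 + 1.4083*I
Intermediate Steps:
z(I) = 127 (z(I) = -1*(-127) = 127)
√(14*156 + √(z(-112) - 17468)) = √(14*156 + √(127 - 17468)) = √(2184 + √(-17341)) = √(2184 + I*√17341)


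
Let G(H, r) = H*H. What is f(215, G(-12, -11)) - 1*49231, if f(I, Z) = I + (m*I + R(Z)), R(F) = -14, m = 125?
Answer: -22155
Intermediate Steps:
G(H, r) = H²
f(I, Z) = -14 + 126*I (f(I, Z) = I + (125*I - 14) = I + (-14 + 125*I) = -14 + 126*I)
f(215, G(-12, -11)) - 1*49231 = (-14 + 126*215) - 1*49231 = (-14 + 27090) - 49231 = 27076 - 49231 = -22155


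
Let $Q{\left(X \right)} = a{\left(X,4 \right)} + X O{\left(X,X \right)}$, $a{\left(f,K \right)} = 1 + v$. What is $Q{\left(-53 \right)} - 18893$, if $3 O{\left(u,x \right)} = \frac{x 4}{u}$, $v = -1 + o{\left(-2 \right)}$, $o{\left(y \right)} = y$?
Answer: $- \frac{56897}{3} \approx -18966.0$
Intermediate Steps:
$v = -3$ ($v = -1 - 2 = -3$)
$O{\left(u,x \right)} = \frac{4 x}{3 u}$ ($O{\left(u,x \right)} = \frac{x 4 \frac{1}{u}}{3} = \frac{4 x \frac{1}{u}}{3} = \frac{4 x}{3 u}$)
$a{\left(f,K \right)} = -2$ ($a{\left(f,K \right)} = 1 - 3 = -2$)
$Q{\left(X \right)} = -2 + \frac{4 X}{3}$ ($Q{\left(X \right)} = -2 + X \frac{4 X}{3 X} = -2 + X \frac{4}{3} = -2 + \frac{4 X}{3}$)
$Q{\left(-53 \right)} - 18893 = \left(-2 + \frac{4}{3} \left(-53\right)\right) - 18893 = \left(-2 - \frac{212}{3}\right) - 18893 = - \frac{218}{3} - 18893 = - \frac{56897}{3}$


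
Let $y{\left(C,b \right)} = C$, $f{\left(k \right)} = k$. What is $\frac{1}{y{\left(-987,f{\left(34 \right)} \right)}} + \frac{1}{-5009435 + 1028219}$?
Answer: $- \frac{442467}{436606688} \approx -0.0010134$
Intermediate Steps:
$\frac{1}{y{\left(-987,f{\left(34 \right)} \right)}} + \frac{1}{-5009435 + 1028219} = \frac{1}{-987} + \frac{1}{-5009435 + 1028219} = - \frac{1}{987} + \frac{1}{-3981216} = - \frac{1}{987} - \frac{1}{3981216} = - \frac{442467}{436606688}$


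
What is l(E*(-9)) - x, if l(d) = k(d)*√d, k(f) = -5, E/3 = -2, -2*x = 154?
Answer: 77 - 15*√6 ≈ 40.258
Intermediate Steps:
x = -77 (x = -½*154 = -77)
E = -6 (E = 3*(-2) = -6)
l(d) = -5*√d
l(E*(-9)) - x = -5*3*√6 - 1*(-77) = -15*√6 + 77 = 77 - 15*√6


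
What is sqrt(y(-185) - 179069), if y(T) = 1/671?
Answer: I*sqrt(80624204958)/671 ≈ 423.17*I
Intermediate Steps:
y(T) = 1/671
sqrt(y(-185) - 179069) = sqrt(1/671 - 179069) = sqrt(-120155298/671) = I*sqrt(80624204958)/671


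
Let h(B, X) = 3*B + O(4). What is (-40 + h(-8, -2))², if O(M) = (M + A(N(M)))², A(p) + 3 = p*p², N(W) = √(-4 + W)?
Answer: 3969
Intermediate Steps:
A(p) = -3 + p³ (A(p) = -3 + p*p² = -3 + p³)
O(M) = (-3 + M + (-4 + M)^(3/2))² (O(M) = (M + (-3 + (√(-4 + M))³))² = (M + (-3 + (-4 + M)^(3/2)))² = (-3 + M + (-4 + M)^(3/2))²)
h(B, X) = 1 + 3*B (h(B, X) = 3*B + (-3 + 4 + (-4 + 4)^(3/2))² = 3*B + (-3 + 4 + 0^(3/2))² = 3*B + (-3 + 4 + 0)² = 3*B + 1² = 3*B + 1 = 1 + 3*B)
(-40 + h(-8, -2))² = (-40 + (1 + 3*(-8)))² = (-40 + (1 - 24))² = (-40 - 23)² = (-63)² = 3969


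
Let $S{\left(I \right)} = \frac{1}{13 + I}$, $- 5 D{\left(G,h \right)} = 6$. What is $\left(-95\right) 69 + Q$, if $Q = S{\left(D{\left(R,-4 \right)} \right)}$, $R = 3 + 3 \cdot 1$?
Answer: $- \frac{386740}{59} \approx -6554.9$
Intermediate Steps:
$R = 6$ ($R = 3 + 3 = 6$)
$D{\left(G,h \right)} = - \frac{6}{5}$ ($D{\left(G,h \right)} = \left(- \frac{1}{5}\right) 6 = - \frac{6}{5}$)
$Q = \frac{5}{59}$ ($Q = \frac{1}{13 - \frac{6}{5}} = \frac{1}{\frac{59}{5}} = \frac{5}{59} \approx 0.084746$)
$\left(-95\right) 69 + Q = \left(-95\right) 69 + \frac{5}{59} = -6555 + \frac{5}{59} = - \frac{386740}{59}$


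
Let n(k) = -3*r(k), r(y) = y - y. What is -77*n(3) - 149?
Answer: -149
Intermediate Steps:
r(y) = 0
n(k) = 0 (n(k) = -3*0 = 0)
-77*n(3) - 149 = -77*0 - 149 = 0 - 149 = -149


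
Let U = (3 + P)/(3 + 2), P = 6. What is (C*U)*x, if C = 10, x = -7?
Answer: -126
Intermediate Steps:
U = 9/5 (U = (3 + 6)/(3 + 2) = 9/5 ≈ 1.8000)
(C*U)*x = (10*(9/5))*(-7) = 18*(-7) = -126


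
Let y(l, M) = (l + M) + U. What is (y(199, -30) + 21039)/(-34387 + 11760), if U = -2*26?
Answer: -21156/22627 ≈ -0.93499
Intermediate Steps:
U = -52
y(l, M) = -52 + M + l (y(l, M) = (l + M) - 52 = (M + l) - 52 = -52 + M + l)
(y(199, -30) + 21039)/(-34387 + 11760) = ((-52 - 30 + 199) + 21039)/(-34387 + 11760) = (117 + 21039)/(-22627) = 21156*(-1/22627) = -21156/22627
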